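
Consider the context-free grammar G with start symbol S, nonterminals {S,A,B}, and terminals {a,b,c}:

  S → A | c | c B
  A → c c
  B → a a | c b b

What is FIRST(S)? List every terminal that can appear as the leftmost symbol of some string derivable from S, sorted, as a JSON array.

FIRST iteration:
iter 1:
  A via A→c c: +{c}
  B via B→a a: +{a}
  B via B→c b b: +{c}
  S via S→A: +{c}
  FIRST(S)={c}  FIRST(A)={c}  FIRST(B)={a,c}
iter 2: done
  FIRST(S)={c}  FIRST(A)={c}  FIRST(B)={a,c}

FIRST(S) = ["c"]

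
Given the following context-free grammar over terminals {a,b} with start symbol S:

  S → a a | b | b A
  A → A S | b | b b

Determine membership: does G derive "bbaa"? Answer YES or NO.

CNF form of G:
  S -> T0 A | T1 T1 | b
  A -> A S | T0 T0 | b
  T0 -> b
  T1 -> a

CYK fill:
  [0..0]={A,S,T0}  "b"  orig:{A,S}
  [1..1]={A,S,T0}  "b"  orig:{A,S}
  [2..2]={T1}  "a"  orig:{}
  [3..3]={T1}  "a"  orig:{}
  [0..1]={A,S}  "bb"
  [1..2]=∅  "ba"
  [2..3]={S}  "aa"
  [0..2]=∅  "bba"
  [1..3]={A}  "baa"
  [0..3]={A,S}  "bbaa"

S ∈ T[0,3] ⇒ YES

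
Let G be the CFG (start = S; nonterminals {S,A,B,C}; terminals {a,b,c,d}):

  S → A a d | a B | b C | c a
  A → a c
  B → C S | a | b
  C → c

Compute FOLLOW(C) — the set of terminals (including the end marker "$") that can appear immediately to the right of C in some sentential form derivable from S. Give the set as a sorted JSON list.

Compute FIRST by fixpoint:
round 1:
  A via A→a c: +{a}
  B via B→a: +{a}
  B via B→b: +{b}
  C via C→c: +{c}
  S via S→A a d: +{a}
  S via S→b C: +{b}
  S via S→c a: +{c}
  S: {a,b,c}  A: {a}  B: {a,b}  C: {c}
round 2:
  B via B→C S: +{c}
  S: {a,b,c}  A: {a}  B: {a,b,c}  C: {c}
round 3: (stable)
  S: {a,b,c}  A: {a}  B: {a,b,c}  C: {c}

FOLLOW iteration:
FOLLOW(S) := {$}
[1]
  B→C S: FOLLOW(C) ⊇ FIRST(S) = {a,b,c}; new: +{a,b,c}
  S→A a d: FOLLOW(A) ⊇ FIRST(a) = {a}; new: +{a}
  S→a B: FOLLOW(B) ⊇ FOLLOW(S) ⊇ {$}; new: +{$}
  S→b C: FOLLOW(C) ⊇ FOLLOW(S) ⊇ {$}; new: +{$}
  FOLLOW(S)={$}  FOLLOW(A)={a}  FOLLOW(B)={$}  FOLLOW(C)={$,a,b,c}
[2] done
  FOLLOW(S)={$}  FOLLOW(A)={a}  FOLLOW(B)={$}  FOLLOW(C)={$,a,b,c}

FOLLOW(C) = ["$", "a", "b", "c"]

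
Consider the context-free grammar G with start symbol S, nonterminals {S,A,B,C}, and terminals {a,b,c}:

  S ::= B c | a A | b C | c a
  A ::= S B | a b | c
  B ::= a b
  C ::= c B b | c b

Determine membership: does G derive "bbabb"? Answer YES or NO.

Convert to CNF:
  S -> B T2 | T0 A | T1 C | T2 T0
  A -> S B | T0 T1 | c
  B -> T0 T1
  C -> T2 T1 | T2 X3
  T0 -> a
  T1 -> b
  T2 -> c
  X3 -> B T1

Fill CYK table bottom-up:
  cell(0,0) b: {T1}  orig:{}
  cell(1,1) b: {T1}  orig:{}
  cell(2,2) a: {T0}  orig:{}
  cell(3,3) b: {T1}  orig:{}
  cell(4,4) b: {T1}  orig:{}
  cell(0,1) bb: ∅
  cell(1,2) ba: ∅
  cell(2,3) ab: {A,B}
  cell(3,4) bb: ∅
  cell(0,2) bba: ∅
  cell(1,3) bab: ∅
  cell(2,4) abb: {X3}  orig:{}
  cell(0,3) bbab: ∅
  cell(1,4) babb: ∅
  cell(0,4) bbabb: ∅

S ∉ T[0,4] ⇒ NO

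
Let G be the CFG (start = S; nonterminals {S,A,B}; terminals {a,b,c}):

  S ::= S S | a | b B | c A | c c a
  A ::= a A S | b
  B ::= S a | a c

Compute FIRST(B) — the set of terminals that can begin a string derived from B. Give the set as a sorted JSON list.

FIRST sets, iterate to fixpoint:
iter 1:
  A via A→a A S: +{a}
  A via A→b: +{b}
  B via B→a c: +{a}
  S via S→a: +{a}
  S via S→b B: +{b}
  S via S→c A: +{c}
  FIRST[S]={a,b,c}  FIRST[A]={a,b}  FIRST[B]={a}
iter 2:
  B via B→S a: +{b,c}
  FIRST[S]={a,b,c}  FIRST[A]={a,b}  FIRST[B]={a,b,c}
iter 3: — fixpoint
  FIRST[S]={a,b,c}  FIRST[A]={a,b}  FIRST[B]={a,b,c}

FIRST(B) = ["a", "b", "c"]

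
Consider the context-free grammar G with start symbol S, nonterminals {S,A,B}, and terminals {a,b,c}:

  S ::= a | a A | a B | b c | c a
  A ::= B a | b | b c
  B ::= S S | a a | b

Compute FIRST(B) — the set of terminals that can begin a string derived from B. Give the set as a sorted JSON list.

FIRST iteration:
pass 1:
  A via A→b: +{b}
  B via B→a a: +{a}
  B via B→b: +{b}
  S via S→a: +{a}
  S via S→b c: +{b}
  S via S→c a: +{c}
  FIRST[S]={a,b,c}  FIRST[A]={b}  FIRST[B]={a,b}
pass 2:
  A via A→B a: +{a}
  B via B→S S: +{c}
  FIRST[S]={a,b,c}  FIRST[A]={a,b}  FIRST[B]={a,b,c}
pass 3:
  A via A→B a: +{c}
  FIRST[S]={a,b,c}  FIRST[A]={a,b,c}  FIRST[B]={a,b,c}
pass 4: — fixpoint
  FIRST[S]={a,b,c}  FIRST[A]={a,b,c}  FIRST[B]={a,b,c}

FIRST(B) = ["a", "b", "c"]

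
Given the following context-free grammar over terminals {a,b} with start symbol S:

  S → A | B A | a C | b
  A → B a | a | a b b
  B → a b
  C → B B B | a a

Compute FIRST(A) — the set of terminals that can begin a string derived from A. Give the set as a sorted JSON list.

Compute FIRST by fixpoint:
pass 1:
  A via A→a: +{a}
  B via B→a b: +{a}
  C via C→B B B: +{a}
  S via S→A: +{a}
  S via S→b: +{b}
  S: {a,b}  A: {a}  B: {a}  C: {a}
pass 2: done
  S: {a,b}  A: {a}  B: {a}  C: {a}

FIRST(A) = ["a"]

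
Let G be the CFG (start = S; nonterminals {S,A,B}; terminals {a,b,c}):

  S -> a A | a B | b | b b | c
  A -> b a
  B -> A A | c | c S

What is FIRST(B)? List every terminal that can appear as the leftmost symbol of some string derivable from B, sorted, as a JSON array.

Compute FIRST by fixpoint:
pass 1:
  A via A→b a: +{b}
  B via B→A A: +{b}
  B via B→c: +{c}
  S via S→a A: +{a}
  S via S→b: +{b}
  S via S→c: +{c}
  S: {a,b,c}  A: {b}  B: {b,c}
pass 2: (no change)
  S: {a,b,c}  A: {b}  B: {b,c}

FIRST(B) = ["b", "c"]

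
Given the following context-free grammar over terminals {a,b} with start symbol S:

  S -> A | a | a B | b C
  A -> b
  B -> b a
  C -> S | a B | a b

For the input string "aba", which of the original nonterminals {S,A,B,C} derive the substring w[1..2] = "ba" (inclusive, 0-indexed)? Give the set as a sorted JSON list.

CNF form of G:
  S -> T0 C | T1 B | a | b
  A -> b
  B -> T0 T1
  C -> T0 C | T1 B | T1 T0 | a | b
  T0 -> b
  T1 -> a

CYK table (by increasing span), restricted to cells inside w[1..2]:
  [1..1]={A,C,S,T0}  "b"  orig:{A,C,S}
  [2..2]={C,S,T1}  "a"  orig:{C,S}
  [1..2]={B,C,S}  "ba"

Original NTs in T[1,2] deriving "ba": ["B", "C", "S"]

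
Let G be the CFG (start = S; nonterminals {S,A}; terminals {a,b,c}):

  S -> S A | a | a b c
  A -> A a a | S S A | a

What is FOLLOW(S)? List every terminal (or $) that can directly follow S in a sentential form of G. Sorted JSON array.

FIRST sets, iterate to fixpoint:
[1]
  A via A→a: +{a}
  S via S→a: +{a}
  FIRST[S]={a}  FIRST[A]={a}
[2] (no change)
  FIRST[S]={a}  FIRST[A]={a}

FOLLOW iteration:
initialize: $ ∈ FOLLOW(S)
round 1:
  A→A a a: FOLLOW(A) ⊇ FIRST(a) = {a}; new: +{a}
  A→S S A: FOLLOW(S) ⊇ FIRST(S) = {a}; new: +{a}
  S→S A: FOLLOW(A) ⊇ FOLLOW(S) ⊇ {$,a}; new: +{$}
  S: {$,a}  A: {$,a}
round 2: (no change)
  S: {$,a}  A: {$,a}

FOLLOW(S) = ["$", "a"]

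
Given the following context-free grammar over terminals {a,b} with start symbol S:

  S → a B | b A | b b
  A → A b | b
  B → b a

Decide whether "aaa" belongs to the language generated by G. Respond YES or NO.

CNF form of G:
  S -> T0 A | T0 T0 | T1 B
  A -> A T0 | b
  B -> T0 T1
  T0 -> b
  T1 -> a

CYK fill:
  cell(0,0) a: {T1}  orig:{}
  cell(1,1) a: {T1}  orig:{}
  cell(2,2) a: {T1}  orig:{}
  cell(0,1) aa: ∅
  cell(1,2) aa: ∅
  cell(0,2) aaa: ∅

S ∉ T[0,2] ⇒ NO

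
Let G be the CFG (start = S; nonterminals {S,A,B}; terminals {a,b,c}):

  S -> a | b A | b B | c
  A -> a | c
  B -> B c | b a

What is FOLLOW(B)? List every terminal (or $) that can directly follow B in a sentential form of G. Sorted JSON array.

FIRST iteration:
iter 1:
  A via A→a: +{a}
  A via A→c: +{c}
  B via B→b a: +{b}
  S via S→a: +{a}
  S via S→b A: +{b}
  S via S→c: +{c}
  FIRST(S)={a,b,c}  FIRST(A)={a,c}  FIRST(B)={b}
iter 2: (no change)
  FIRST(S)={a,b,c}  FIRST(A)={a,c}  FIRST(B)={b}

FOLLOW sets:
seed FOLLOW(S) with $
[1]
  B→B c: FOLLOW(B) ⊇ FIRST(c) = {c}; new: +{c}
  S→b A: FOLLOW(A) ⊇ FOLLOW(S) ⊇ {$}; new: +{$}
  S→b B: FOLLOW(B) ⊇ FOLLOW(S) ⊇ {$}; new: +{$}
  S: {$}  A: {$}  B: {$,c}
[2] — fixpoint
  S: {$}  A: {$}  B: {$,c}

FOLLOW(B) = ["$", "c"]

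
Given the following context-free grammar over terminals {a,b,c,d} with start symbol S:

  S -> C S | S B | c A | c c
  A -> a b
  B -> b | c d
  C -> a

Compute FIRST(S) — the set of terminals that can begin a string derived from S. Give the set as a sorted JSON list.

FIRST iteration:
pass 1:
  A via A→a b: +{a}
  B via B→b: +{b}
  B via B→c d: +{c}
  C via C→a: +{a}
  S via S→C S: +{a}
  S via S→c A: +{c}
  S: {a,c}  A: {a}  B: {b,c}  C: {a}
pass 2: done
  S: {a,c}  A: {a}  B: {b,c}  C: {a}

FIRST(S) = ["a", "c"]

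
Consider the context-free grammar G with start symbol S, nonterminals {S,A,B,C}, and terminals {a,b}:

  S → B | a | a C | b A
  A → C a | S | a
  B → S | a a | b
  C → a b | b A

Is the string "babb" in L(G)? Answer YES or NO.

CNF form of G:
  S -> T0 C | T0 T0 | T1 A | a | b
  A -> C T0 | T0 C | T0 T0 | T1 A | a | b
  B -> T0 C | T0 T0 | T1 A | a | b
  C -> T0 T1 | T1 A
  T0 -> a
  T1 -> b

CYK table (by increasing span):
  T[0,0] 'b' = {A,B,S,T1}  orig:{A,B,S}
  T[1,1] 'a' = {A,B,S,T0}  orig:{A,B,S}
  T[2,2] 'b' = {A,B,S,T1}  orig:{A,B,S}
  T[3,3] 'b' = {A,B,S,T1}  orig:{A,B,S}
  T[0,1] 'ba' = {A,B,C,S}
  T[1,2] 'ab' = {C}
  T[2,3] 'bb' = {A,B,C,S}
  T[0,2] 'bab' = ∅
  T[1,3] 'abb' = {A,B,S}
  T[0,3] 'babb' = {A,B,C,S}

S ∈ T[0,3] ⇒ YES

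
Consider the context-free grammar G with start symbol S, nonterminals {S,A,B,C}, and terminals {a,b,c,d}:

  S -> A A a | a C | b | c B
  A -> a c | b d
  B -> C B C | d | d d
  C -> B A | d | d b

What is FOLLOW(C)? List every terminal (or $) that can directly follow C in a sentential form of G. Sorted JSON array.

Compute FIRST by fixpoint:
round 1:
  A via A→a c: +{a}
  A via A→b d: +{b}
  B via B→d: +{d}
  C via C→B A: +{d}
  S via S→A A a: +{a,b}
  S via S→c B: +{c}
  FIRST[S]={a,b,c}  FIRST[A]={a,b}  FIRST[B]={d}  FIRST[C]={d}
round 2: done
  FIRST[S]={a,b,c}  FIRST[A]={a,b}  FIRST[B]={d}  FIRST[C]={d}

Compute FOLLOW by fixpoint:
FOLLOW(S) := {$}
round 1:
  B→C B C: FOLLOW(C) ⊇ FIRST(B) = {d}; new: +{d}
  B→C B C: FOLLOW(B) ⊇ FIRST(C) = {d}; new: +{d}
  C→B A: FOLLOW(B) ⊇ FIRST(A) = {a,b}; new: +{a,b}
  C→B A: FOLLOW(A) ⊇ FOLLOW(C) ⊇ {d}; new: +{d}
  S→A A a: FOLLOW(A) ⊇ FIRST(A) = {a,b}; new: +{a,b}
  S→a C: FOLLOW(C) ⊇ FOLLOW(S) ⊇ {$}; new: +{$}
  S→c B: FOLLOW(B) ⊇ FOLLOW(S) ⊇ {$}; new: +{$}
  FOLLOW[S]={$}  FOLLOW[A]={a,b,d}  FOLLOW[B]={$,a,b,d}  FOLLOW[C]={$,d}
round 2:
  B→C B C: FOLLOW(C) ⊇ FOLLOW(B) ⊇ {$,a,b,d}; new: +{a,b}
  C→B A: FOLLOW(A) ⊇ FOLLOW(C) ⊇ {$,a,b,d}; new: +{$}
  FOLLOW[S]={$}  FOLLOW[A]={$,a,b,d}  FOLLOW[B]={$,a,b,d}  FOLLOW[C]={$,a,b,d}
round 3: (stable)
  FOLLOW[S]={$}  FOLLOW[A]={$,a,b,d}  FOLLOW[B]={$,a,b,d}  FOLLOW[C]={$,a,b,d}

FOLLOW(C) = ["$", "a", "b", "d"]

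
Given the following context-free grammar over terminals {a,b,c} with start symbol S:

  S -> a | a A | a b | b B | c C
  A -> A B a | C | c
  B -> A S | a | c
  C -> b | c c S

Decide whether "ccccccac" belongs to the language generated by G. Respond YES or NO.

Convert to CNF:
  S -> T0 A | T0 T2 | T1 C | T2 B | a
  A -> A X3 | T1 X4 | b | c
  B -> A S | a | c
  C -> T1 X5 | b
  T0 -> a
  T1 -> c
  T2 -> b
  X3 -> B T0
  X4 -> T1 S
  X5 -> T1 S

CYK table (by increasing span):
  T[0,0] 'c' = {A,B,T1}  orig:{A,B}
  T[1,1] 'c' = {A,B,T1}  orig:{A,B}
  T[2,2] 'c' = {A,B,T1}  orig:{A,B}
  T[3,3] 'c' = {A,B,T1}  orig:{A,B}
  T[4,4] 'c' = {A,B,T1}  orig:{A,B}
  T[5,5] 'c' = {A,B,T1}  orig:{A,B}
  T[6,6] 'a' = {B,S,T0}  orig:{B,S}
  T[7,7] 'c' = {A,B,T1}  orig:{A,B}
  T[0,1] 'cc' = ∅
  T[1,2] 'cc' = ∅
  T[2,3] 'cc' = ∅
  T[3,4] 'cc' = ∅
  T[4,5] 'cc' = ∅
  T[5,6] 'ca' = {B,X3,X4,X5}  orig:{B}
  T[6,7] 'ac' = {S}
  T[0,2] 'ccc' = ∅
  T[1,3] 'ccc' = ∅
  T[2,4] 'ccc' = ∅
  T[3,5] 'ccc' = ∅
  T[4,6] 'cca' = {A,C}
  T[5,7] 'cac' = {B,X4,X5}  orig:{B}
  T[0,3] 'cccc' = ∅
  T[1,4] 'cccc' = ∅
  T[2,5] 'cccc' = ∅
  T[3,6] 'ccca' = {S}
  T[4,7] 'ccac' = {A,C}
  T[0,4] 'ccccc' = ∅
  T[1,5] 'ccccc' = ∅
  T[2,6] 'cccca' = {B,X4,X5}  orig:{B}
  T[3,7] 'cccac' = {S}
  T[0,5] 'cccccc' = ∅
  T[1,6] 'ccccca' = {A,C}
  T[2,7] 'ccccac' = {B,X4,X5}  orig:{B}
  T[0,6] 'cccccca' = {S}
  T[1,7] 'cccccac' = {A,C}
  T[0,7] 'ccccccac' = {S}

S ∈ T[0,7] ⇒ YES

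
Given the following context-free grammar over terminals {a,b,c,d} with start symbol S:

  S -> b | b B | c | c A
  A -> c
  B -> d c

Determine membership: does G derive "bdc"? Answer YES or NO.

Convert to CNF:
  S -> T1 A | T2 B | b | c
  A -> c
  B -> T0 T1
  T0 -> d
  T1 -> c
  T2 -> b

CYK table (by increasing span):
  cell(0,0) b: {S,T2}  orig:{S}
  cell(1,1) d: {T0}  orig:{}
  cell(2,2) c: {A,S,T1}  orig:{A,S}
  cell(0,1) bd: ∅
  cell(1,2) dc: {B}
  cell(0,2) bdc: {S}

S ∈ T[0,2] ⇒ YES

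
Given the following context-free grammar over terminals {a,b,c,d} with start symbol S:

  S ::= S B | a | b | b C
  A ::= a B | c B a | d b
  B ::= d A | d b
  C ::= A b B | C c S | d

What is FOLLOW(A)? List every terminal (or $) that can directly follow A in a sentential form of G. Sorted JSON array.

Compute FIRST by fixpoint:
[1]
  A via A→a B: +{a}
  A via A→c B a: +{c}
  A via A→d b: +{d}
  B via B→d A: +{d}
  C via C→A b B: +{a,c,d}
  S via S→a: +{a}
  S via S→b: +{b}
  FIRST(S)={a,b}  FIRST(A)={a,c,d}  FIRST(B)={d}  FIRST(C)={a,c,d}
[2] (no change)
  FIRST(S)={a,b}  FIRST(A)={a,c,d}  FIRST(B)={d}  FIRST(C)={a,c,d}

FOLLOW sets:
initialize: $ ∈ FOLLOW(S)
iter 1:
  A→c B a: FOLLOW(B) ⊇ FIRST(a) = {a}; new: +{a}
  B→d A: FOLLOW(A) ⊇ FOLLOW(B) ⊇ {a}; new: +{a}
  C→A b B: FOLLOW(A) ⊇ FIRST(b) = {b}; new: +{b}
  C→C c S: FOLLOW(C) ⊇ FIRST(c) = {c}; new: +{c}
  C→C c S: FOLLOW(S) ⊇ FOLLOW(C) ⊇ {c}; new: +{c}
  S→S B: FOLLOW(S) ⊇ FIRST(B) = {d}; new: +{d}
  S→S B: FOLLOW(B) ⊇ FOLLOW(S) ⊇ {$,c,d}; new: +{$,c,d}
  S→b C: FOLLOW(C) ⊇ FOLLOW(S) ⊇ {$,c,d}; new: +{$,d}
  FOLLOW[S]={$,c,d}  FOLLOW[A]={a,b}  FOLLOW[B]={$,a,c,d}  FOLLOW[C]={$,c,d}
iter 2:
  A→a B: FOLLOW(B) ⊇ FOLLOW(A) ⊇ {a,b}; new: +{b}
  B→d A: FOLLOW(A) ⊇ FOLLOW(B) ⊇ {$,a,b,c,d}; new: +{$,c,d}
  FOLLOW[S]={$,c,d}  FOLLOW[A]={$,a,b,c,d}  FOLLOW[B]={$,a,b,c,d}  FOLLOW[C]={$,c,d}
iter 3: (stable)
  FOLLOW[S]={$,c,d}  FOLLOW[A]={$,a,b,c,d}  FOLLOW[B]={$,a,b,c,d}  FOLLOW[C]={$,c,d}

FOLLOW(A) = ["$", "a", "b", "c", "d"]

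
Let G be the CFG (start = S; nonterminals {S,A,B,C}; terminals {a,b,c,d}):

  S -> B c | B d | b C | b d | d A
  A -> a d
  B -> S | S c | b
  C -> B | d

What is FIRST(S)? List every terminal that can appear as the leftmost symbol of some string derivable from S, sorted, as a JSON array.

FIRST sets, iterate to fixpoint:
round 1:
  A via A→a d: +{a}
  B via B→b: +{b}
  C via C→B: +{b}
  C via C→d: +{d}
  S via S→B c: +{b}
  S via S→d A: +{d}
  S: {b,d}  A: {a}  B: {b}  C: {b,d}
round 2:
  B via B→S: +{d}
  S: {b,d}  A: {a}  B: {b,d}  C: {b,d}
round 3: done
  S: {b,d}  A: {a}  B: {b,d}  C: {b,d}

FIRST(S) = ["b", "d"]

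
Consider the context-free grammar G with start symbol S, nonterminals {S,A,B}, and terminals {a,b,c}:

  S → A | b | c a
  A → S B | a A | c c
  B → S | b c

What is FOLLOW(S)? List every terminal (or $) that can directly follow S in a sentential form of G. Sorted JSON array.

FIRST iteration:
pass 1:
  A via A→a A: +{a}
  A via A→c c: +{c}
  B via B→b c: +{b}
  S via S→A: +{a,c}
  S via S→b: +{b}
  FIRST[S]={a,b,c}  FIRST[A]={a,c}  FIRST[B]={b}
pass 2:
  A via A→S B: +{b}
  B via B→S: +{a,c}
  FIRST[S]={a,b,c}  FIRST[A]={a,b,c}  FIRST[B]={a,b,c}
pass 3: (stable)
  FIRST[S]={a,b,c}  FIRST[A]={a,b,c}  FIRST[B]={a,b,c}

FOLLOW sets:
FOLLOW(S) := {$}
[1]
  A→S B: FOLLOW(S) ⊇ FIRST(B) = {a,b,c}; new: +{a,b,c}
  S→A: FOLLOW(A) ⊇ FOLLOW(S) ⊇ {$,a,b,c}; new: +{$,a,b,c}
  FOLLOW(S)={$,a,b,c}  FOLLOW(A)={$,a,b,c}  FOLLOW(B)={}
[2]
  A→S B: FOLLOW(B) ⊇ FOLLOW(A) ⊇ {$,a,b,c}; new: +{$,a,b,c}
  FOLLOW(S)={$,a,b,c}  FOLLOW(A)={$,a,b,c}  FOLLOW(B)={$,a,b,c}
[3] — fixpoint
  FOLLOW(S)={$,a,b,c}  FOLLOW(A)={$,a,b,c}  FOLLOW(B)={$,a,b,c}

FOLLOW(S) = ["$", "a", "b", "c"]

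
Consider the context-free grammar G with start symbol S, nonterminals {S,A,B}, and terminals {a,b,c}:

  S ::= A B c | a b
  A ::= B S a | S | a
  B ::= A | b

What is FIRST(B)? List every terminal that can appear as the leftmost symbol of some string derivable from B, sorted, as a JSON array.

FIRST sets, iterate to fixpoint:
round 1:
  A via A→a: +{a}
  B via B→A: +{a}
  B via B→b: +{b}
  S via S→A B c: +{a}
  FIRST(S)={a}  FIRST(A)={a}  FIRST(B)={a,b}
round 2:
  A via A→B S a: +{b}
  S via S→A B c: +{b}
  FIRST(S)={a,b}  FIRST(A)={a,b}  FIRST(B)={a,b}
round 3: done
  FIRST(S)={a,b}  FIRST(A)={a,b}  FIRST(B)={a,b}

FIRST(B) = ["a", "b"]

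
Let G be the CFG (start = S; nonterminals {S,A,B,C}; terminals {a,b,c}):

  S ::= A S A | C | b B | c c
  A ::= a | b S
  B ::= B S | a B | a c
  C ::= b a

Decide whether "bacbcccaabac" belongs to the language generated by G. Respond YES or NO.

CNF form of G:
  S -> A X3 | T0 B | T0 T1 | T2 T2
  A -> T0 S | a
  B -> B S | T1 B | T1 T2
  C -> T0 T1
  T0 -> b
  T1 -> a
  T2 -> c
  X3 -> S A

CYK table (by increasing span):
  T[0,0] 'b' = {T0}  orig:{}
  T[1,1] 'a' = {A,T1}  orig:{A}
  T[2,2] 'c' = {T2}  orig:{}
  T[3,3] 'b' = {T0}  orig:{}
  T[4,4] 'c' = {T2}  orig:{}
  T[5,5] 'c' = {T2}  orig:{}
  T[6,6] 'c' = {T2}  orig:{}
  T[7,7] 'a' = {A,T1}  orig:{A}
  T[8,8] 'a' = {A,T1}  orig:{A}
  T[9,9] 'b' = {T0}  orig:{}
  T[10,10] 'a' = {A,T1}  orig:{A}
  T[11,11] 'c' = {T2}  orig:{}
  T[0,1] 'ba' = {C,S}
  T[1,2] 'ac' = {B}
  T[2,3] 'cb' = ∅
  T[3,4] 'bc' = ∅
  T[4,5] 'cc' = {S}
  T[5,6] 'cc' = {S}
  T[6,7] 'ca' = ∅
  T[7,8] 'aa' = ∅
  T[8,9] 'ab' = ∅
  T[9,10] 'ba' = {C,S}
  T[10,11] 'ac' = {B}
  T[0,2] 'bac' = {S}
  T[1,3] 'acb' = ∅
  T[2,4] 'cbc' = ∅
  T[3,5] 'bcc' = {A}
  T[4,6] 'ccc' = ∅
  T[5,7] 'cca' = {X3}  orig:{}
  T[6,8] 'caa' = ∅
  T[7,9] 'aab' = ∅
  T[8,10] 'aba' = ∅
  T[9,11] 'bac' = {S}
  T[0,3] 'bacb' = ∅
  T[1,4] 'acbc' = ∅
  T[2,5] 'cbcc' = ∅
  T[3,6] 'bccc' = ∅
  T[4,7] 'ccca' = ∅
  T[5,8] 'ccaa' = ∅
  T[6,9] 'caab' = ∅
  T[7,10] 'aaba' = ∅
  T[8,11] 'abac' = ∅
  T[0,4] 'bacbc' = ∅
  T[1,5] 'acbcc' = ∅
  T[2,6] 'cbccc' = ∅
  T[3,7] 'bccca' = ∅
  T[4,8] 'cccaa' = ∅
  T[5,9] 'ccaab' = ∅
  T[6,10] 'caaba' = ∅
  T[7,11] 'aabac' = ∅
  T[0,5] 'bacbcc' = {X3}  orig:{}
  T[1,6] 'acbccc' = ∅
  T[2,7] 'cbccca' = ∅
  T[3,8] 'bcccaa' = ∅
  T[4,9] 'cccaab' = ∅
  T[5,10] 'ccaaba' = ∅
  T[6,11] 'caabac' = ∅
  T[0,6] 'bacbccc' = ∅
  T[1,7] 'acbccca' = ∅
  T[2,8] 'cbcccaa' = ∅
  T[3,9] 'bcccaab' = ∅
  T[4,10] 'cccaaba' = ∅
  T[5,11] 'ccaabac' = ∅
  T[0,7] 'bacbccca' = ∅
  T[1,8] 'acbcccaa' = ∅
  T[2,9] 'cbcccaab' = ∅
  T[3,10] 'bcccaaba' = ∅
  T[4,11] 'cccaabac' = ∅
  T[0,8] 'bacbcccaa' = ∅
  T[1,9] 'acbcccaab' = ∅
  T[2,10] 'cbcccaaba' = ∅
  T[3,11] 'bcccaabac' = ∅
  T[0,9] 'bacbcccaab' = ∅
  T[1,10] 'acbcccaaba' = ∅
  T[2,11] 'cbcccaabac' = ∅
  T[0,10] 'bacbcccaaba' = ∅
  T[1,11] 'acbcccaabac' = ∅
  T[0,11] 'bacbcccaabac' = ∅

S ∉ T[0,11] ⇒ NO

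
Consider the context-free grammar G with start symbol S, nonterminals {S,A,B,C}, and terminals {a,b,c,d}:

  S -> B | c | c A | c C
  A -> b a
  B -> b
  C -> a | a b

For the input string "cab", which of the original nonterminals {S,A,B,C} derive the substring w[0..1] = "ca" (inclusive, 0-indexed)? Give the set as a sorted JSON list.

CNF form of G:
  S -> T2 A | T2 C | b | c
  A -> T0 T1
  B -> b
  C -> T1 T0 | a
  T0 -> b
  T1 -> a
  T2 -> c

CYK fill (cells [i..j] with 0 ≤ i ≤ j ≤ 1 only):
  [0..0]={S,T2}  "c"  orig:{S}
  [1..1]={C,T1}  "a"  orig:{C}
  [0..1]={S}  "ca"

Original NTs in T[0,1] deriving "ca": ["S"]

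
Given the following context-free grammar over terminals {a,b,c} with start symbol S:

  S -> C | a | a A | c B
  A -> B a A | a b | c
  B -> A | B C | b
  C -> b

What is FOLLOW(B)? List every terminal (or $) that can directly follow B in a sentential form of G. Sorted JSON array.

FIRST iteration:
round 1:
  A via A→a b: +{a}
  A via A→c: +{c}
  B via B→A: +{a,c}
  B via B→b: +{b}
  C via C→b: +{b}
  S via S→C: +{b}
  S via S→a: +{a}
  S via S→c B: +{c}
  FIRST[S]={a,b,c}  FIRST[A]={a,c}  FIRST[B]={a,b,c}  FIRST[C]={b}
round 2:
  A via A→B a A: +{b}
  FIRST[S]={a,b,c}  FIRST[A]={a,b,c}  FIRST[B]={a,b,c}  FIRST[C]={b}
round 3: done
  FIRST[S]={a,b,c}  FIRST[A]={a,b,c}  FIRST[B]={a,b,c}  FIRST[C]={b}

FOLLOW sets:
seed FOLLOW(S) with $
round 1:
  A→B a A: FOLLOW(B) ⊇ FIRST(a) = {a}; new: +{a}
  B→A: FOLLOW(A) ⊇ FOLLOW(B) ⊇ {a}; new: +{a}
  B→B C: FOLLOW(B) ⊇ FIRST(C) = {b}; new: +{b}
  B→B C: FOLLOW(C) ⊇ FOLLOW(B) ⊇ {a,b}; new: +{a,b}
  S→C: FOLLOW(C) ⊇ FOLLOW(S) ⊇ {$}; new: +{$}
  S→a A: FOLLOW(A) ⊇ FOLLOW(S) ⊇ {$}; new: +{$}
  S→c B: FOLLOW(B) ⊇ FOLLOW(S) ⊇ {$}; new: +{$}
  S: {$}  A: {$,a}  B: {$,a,b}  C: {$,a,b}
round 2:
  B→A: FOLLOW(A) ⊇ FOLLOW(B) ⊇ {$,a,b}; new: +{b}
  S: {$}  A: {$,a,b}  B: {$,a,b}  C: {$,a,b}
round 3: (stable)
  S: {$}  A: {$,a,b}  B: {$,a,b}  C: {$,a,b}

FOLLOW(B) = ["$", "a", "b"]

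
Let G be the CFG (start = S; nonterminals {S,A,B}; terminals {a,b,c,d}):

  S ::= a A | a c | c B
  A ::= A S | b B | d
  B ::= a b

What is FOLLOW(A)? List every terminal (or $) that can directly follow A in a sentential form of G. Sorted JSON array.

FIRST sets, iterate to fixpoint:
[1]
  A via A→b B: +{b}
  A via A→d: +{d}
  B via B→a b: +{a}
  S via S→a A: +{a}
  S via S→c B: +{c}
  FIRST(S)={a,c}  FIRST(A)={b,d}  FIRST(B)={a}
[2] — fixpoint
  FIRST(S)={a,c}  FIRST(A)={b,d}  FIRST(B)={a}

Compute FOLLOW by fixpoint:
seed FOLLOW(S) with $
round 1:
  A→A S: FOLLOW(A) ⊇ FIRST(S) = {a,c}; new: +{a,c}
  A→A S: FOLLOW(S) ⊇ FOLLOW(A) ⊇ {a,c}; new: +{a,c}
  A→b B: FOLLOW(B) ⊇ FOLLOW(A) ⊇ {a,c}; new: +{a,c}
  S→a A: FOLLOW(A) ⊇ FOLLOW(S) ⊇ {$,a,c}; new: +{$}
  S→c B: FOLLOW(B) ⊇ FOLLOW(S) ⊇ {$,a,c}; new: +{$}
  S: {$,a,c}  A: {$,a,c}  B: {$,a,c}
round 2: done
  S: {$,a,c}  A: {$,a,c}  B: {$,a,c}

FOLLOW(A) = ["$", "a", "c"]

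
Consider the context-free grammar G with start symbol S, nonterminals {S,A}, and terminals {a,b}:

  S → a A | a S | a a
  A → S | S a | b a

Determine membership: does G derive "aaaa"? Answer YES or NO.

Convert to CNF:
  S -> T0 A | T0 S | T0 T0
  A -> S T0 | T0 A | T0 S | T0 T0 | T1 T0
  T0 -> a
  T1 -> b

CYK fill:
  [0..0]={T0}  "a"  orig:{}
  [1..1]={T0}  "a"  orig:{}
  [2..2]={T0}  "a"  orig:{}
  [3..3]={T0}  "a"  orig:{}
  [0..1]={A,S}  "aa"
  [1..2]={A,S}  "aa"
  [2..3]={A,S}  "aa"
  [0..2]={A,S}  "aaa"
  [1..3]={A,S}  "aaa"
  [0..3]={A,S}  "aaaa"

S ∈ T[0,3] ⇒ YES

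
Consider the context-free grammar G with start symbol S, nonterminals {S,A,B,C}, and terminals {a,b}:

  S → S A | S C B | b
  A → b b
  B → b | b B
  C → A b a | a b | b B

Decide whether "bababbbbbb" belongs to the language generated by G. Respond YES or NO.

CNF form of G:
  S -> S A | S X3 | b
  A -> T0 T0
  B -> T0 B | b
  C -> A X2 | T0 B | T1 T0
  T0 -> b
  T1 -> a
  X2 -> T0 T1
  X3 -> C B

CYK fill:
  T[0,0] 'b' = {B,S,T0}  orig:{B,S}
  T[1,1] 'a' = {T1}  orig:{}
  T[2,2] 'b' = {B,S,T0}  orig:{B,S}
  T[3,3] 'a' = {T1}  orig:{}
  T[4,4] 'b' = {B,S,T0}  orig:{B,S}
  T[5,5] 'b' = {B,S,T0}  orig:{B,S}
  T[6,6] 'b' = {B,S,T0}  orig:{B,S}
  T[7,7] 'b' = {B,S,T0}  orig:{B,S}
  T[8,8] 'b' = {B,S,T0}  orig:{B,S}
  T[9,9] 'b' = {B,S,T0}  orig:{B,S}
  T[0,1] 'ba' = {X2}  orig:{}
  T[1,2] 'ab' = {C}
  T[2,3] 'ba' = {X2}  orig:{}
  T[3,4] 'ab' = {C}
  T[4,5] 'bb' = {A,B,C}
  T[5,6] 'bb' = {A,B,C}
  T[6,7] 'bb' = {A,B,C}
  T[7,8] 'bb' = {A,B,C}
  T[8,9] 'bb' = {A,B,C}
  T[0,2] 'bab' = ∅
  T[1,3] 'aba' = ∅
  T[2,4] 'bab' = ∅
  T[3,5] 'abb' = {X3}  orig:{}
  T[4,6] 'bbb' = {B,C,S,X3}  orig:{B,C,S}
  T[5,7] 'bbb' = {B,C,S,X3}  orig:{B,C,S}
  T[6,8] 'bbb' = {B,C,S,X3}  orig:{B,C,S}
  T[7,9] 'bbb' = {B,C,S,X3}  orig:{B,C,S}
  T[0,3] 'baba' = ∅
  T[1,4] 'abab' = ∅
  T[2,5] 'babb' = {S}
  T[3,6] 'abbb' = {X3}  orig:{}
  T[4,7] 'bbbb' = {B,C,S,X3}  orig:{B,C,S}
  T[5,8] 'bbbb' = {B,C,S,X3}  orig:{B,C,S}
  T[6,9] 'bbbb' = {B,C,S,X3}  orig:{B,C,S}
  T[0,4] 'babab' = ∅
  T[1,5] 'ababb' = ∅
  T[2,6] 'babbb' = {S}
  T[3,7] 'abbbb' = {X3}  orig:{}
  T[4,8] 'bbbbb' = {B,C,S,X3}  orig:{B,C,S}
  T[5,9] 'bbbbb' = {B,C,S,X3}  orig:{B,C,S}
  T[0,5] 'bababb' = ∅
  T[1,6] 'ababbb' = ∅
  T[2,7] 'babbbb' = {S}
  T[3,8] 'abbbbb' = {X3}  orig:{}
  T[4,9] 'bbbbbb' = {B,C,S,X3}  orig:{B,C,S}
  T[0,6] 'bababbb' = ∅
  T[1,7] 'ababbbb' = ∅
  T[2,8] 'babbbbb' = {S}
  T[3,9] 'abbbbbb' = {X3}  orig:{}
  T[0,7] 'bababbbb' = ∅
  T[1,8] 'ababbbbb' = ∅
  T[2,9] 'babbbbbb' = {S}
  T[0,8] 'bababbbbb' = ∅
  T[1,9] 'ababbbbbb' = ∅
  T[0,9] 'bababbbbbb' = ∅

S ∉ T[0,9] ⇒ NO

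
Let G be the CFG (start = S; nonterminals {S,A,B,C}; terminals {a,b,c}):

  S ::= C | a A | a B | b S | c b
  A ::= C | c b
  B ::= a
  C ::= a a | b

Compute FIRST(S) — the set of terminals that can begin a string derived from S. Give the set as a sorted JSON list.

FIRST sets, iterate to fixpoint:
iter 1:
  A via A→c b: +{c}
  B via B→a: +{a}
  C via C→a a: +{a}
  C via C→b: +{b}
  S via S→C: +{a,b}
  S via S→c b: +{c}
  FIRST(S)={a,b,c}  FIRST(A)={c}  FIRST(B)={a}  FIRST(C)={a,b}
iter 2:
  A via A→C: +{a,b}
  FIRST(S)={a,b,c}  FIRST(A)={a,b,c}  FIRST(B)={a}  FIRST(C)={a,b}
iter 3: — fixpoint
  FIRST(S)={a,b,c}  FIRST(A)={a,b,c}  FIRST(B)={a}  FIRST(C)={a,b}

FIRST(S) = ["a", "b", "c"]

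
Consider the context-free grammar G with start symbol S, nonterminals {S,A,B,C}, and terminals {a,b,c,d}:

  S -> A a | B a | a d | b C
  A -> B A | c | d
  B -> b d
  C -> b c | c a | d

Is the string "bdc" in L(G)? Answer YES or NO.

Convert to CNF:
  S -> A T3 | B T3 | T0 C | T3 T1
  A -> B A | c | d
  B -> T0 T1
  C -> T0 T2 | T2 T3 | d
  T0 -> b
  T1 -> d
  T2 -> c
  T3 -> a

CYK fill:
  T[0,0] 'b' = {T0}  orig:{}
  T[1,1] 'd' = {A,C,T1}  orig:{A,C}
  T[2,2] 'c' = {A,T2}  orig:{A}
  T[0,1] 'bd' = {B,S}
  T[1,2] 'dc' = ∅
  T[0,2] 'bdc' = {A}

S ∉ T[0,2] ⇒ NO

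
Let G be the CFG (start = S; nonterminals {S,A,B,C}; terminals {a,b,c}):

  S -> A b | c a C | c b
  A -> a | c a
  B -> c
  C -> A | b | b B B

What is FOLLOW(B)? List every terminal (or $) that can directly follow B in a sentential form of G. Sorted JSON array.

FIRST sets, iterate to fixpoint:
[1]
  A via A→a: +{a}
  A via A→c a: +{c}
  B via B→c: +{c}
  C via C→A: +{a,c}
  C via C→b: +{b}
  S via S→A b: +{a,c}
  S: {a,c}  A: {a,c}  B: {c}  C: {a,b,c}
[2] done
  S: {a,c}  A: {a,c}  B: {c}  C: {a,b,c}

FOLLOW iteration:
seed FOLLOW(S) with $
[1]
  C→b B B: FOLLOW(B) ⊇ FIRST(B) = {c}; new: +{c}
  S→A b: FOLLOW(A) ⊇ FIRST(b) = {b}; new: +{b}
  S→c a C: FOLLOW(C) ⊇ FOLLOW(S) ⊇ {$}; new: +{$}
  FOLLOW[S]={$}  FOLLOW[A]={b}  FOLLOW[B]={c}  FOLLOW[C]={$}
[2]
  C→A: FOLLOW(A) ⊇ FOLLOW(C) ⊇ {$}; new: +{$}
  C→b B B: FOLLOW(B) ⊇ FOLLOW(C) ⊇ {$}; new: +{$}
  FOLLOW[S]={$}  FOLLOW[A]={$,b}  FOLLOW[B]={$,c}  FOLLOW[C]={$}
[3] (no change)
  FOLLOW[S]={$}  FOLLOW[A]={$,b}  FOLLOW[B]={$,c}  FOLLOW[C]={$}

FOLLOW(B) = ["$", "c"]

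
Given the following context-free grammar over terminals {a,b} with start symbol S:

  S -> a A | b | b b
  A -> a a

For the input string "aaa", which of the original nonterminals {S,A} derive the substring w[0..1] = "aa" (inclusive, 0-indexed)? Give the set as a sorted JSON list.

Convert to CNF:
  S -> T0 A | T1 T1 | b
  A -> T0 T0
  T0 -> a
  T1 -> b

CYK table (by increasing span), restricted to cells inside w[0..1]:
  T[0,0] 'a' = {T0}  orig:{}
  T[1,1] 'a' = {T0}  orig:{}
  T[0,1] 'aa' = {A}

Original NTs in T[0,1] deriving "aa": ["A"]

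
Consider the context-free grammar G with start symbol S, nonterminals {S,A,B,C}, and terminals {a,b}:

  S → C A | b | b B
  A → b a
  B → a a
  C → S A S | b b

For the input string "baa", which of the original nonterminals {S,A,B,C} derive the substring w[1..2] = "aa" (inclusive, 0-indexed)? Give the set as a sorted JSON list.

CNF form of G:
  S -> C A | T0 B | b
  A -> T0 T1
  B -> T1 T1
  C -> S X2 | T0 T0
  T0 -> b
  T1 -> a
  X2 -> A S

CYK table (by increasing span) — only the sub-triangle for w[1..2]:
  T[1,1] 'a' = {T1}  orig:{}
  T[2,2] 'a' = {T1}  orig:{}
  T[1,2] 'aa' = {B}

Original NTs in T[1,2] deriving "aa": ["B"]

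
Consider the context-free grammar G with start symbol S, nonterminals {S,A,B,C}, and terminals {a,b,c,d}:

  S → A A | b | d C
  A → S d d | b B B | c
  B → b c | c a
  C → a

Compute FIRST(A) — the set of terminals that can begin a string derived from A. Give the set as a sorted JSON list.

FIRST sets, iterate to fixpoint:
iter 1:
  A via A→b B B: +{b}
  A via A→c: +{c}
  B via B→b c: +{b}
  B via B→c a: +{c}
  C via C→a: +{a}
  S via S→A A: +{b,c}
  S via S→d C: +{d}
  FIRST[S]={b,c,d}  FIRST[A]={b,c}  FIRST[B]={b,c}  FIRST[C]={a}
iter 2:
  A via A→S d d: +{d}
  FIRST[S]={b,c,d}  FIRST[A]={b,c,d}  FIRST[B]={b,c}  FIRST[C]={a}
iter 3: (stable)
  FIRST[S]={b,c,d}  FIRST[A]={b,c,d}  FIRST[B]={b,c}  FIRST[C]={a}

FIRST(A) = ["b", "c", "d"]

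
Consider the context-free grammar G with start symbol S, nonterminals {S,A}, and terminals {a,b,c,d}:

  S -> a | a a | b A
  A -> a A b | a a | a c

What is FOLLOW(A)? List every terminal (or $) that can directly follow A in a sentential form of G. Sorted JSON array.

Compute FIRST by fixpoint:
iter 1:
  A via A→a A b: +{a}
  S via S→a: +{a}
  S via S→b A: +{b}
  FIRST[S]={a,b}  FIRST[A]={a}
iter 2: (stable)
  FIRST[S]={a,b}  FIRST[A]={a}

Compute FOLLOW by fixpoint:
seed FOLLOW(S) with $
[1]
  A→a A b: FOLLOW(A) ⊇ FIRST(b) = {b}; new: +{b}
  S→b A: FOLLOW(A) ⊇ FOLLOW(S) ⊇ {$}; new: +{$}
  FOLLOW(S)={$}  FOLLOW(A)={$,b}
[2] (stable)
  FOLLOW(S)={$}  FOLLOW(A)={$,b}

FOLLOW(A) = ["$", "b"]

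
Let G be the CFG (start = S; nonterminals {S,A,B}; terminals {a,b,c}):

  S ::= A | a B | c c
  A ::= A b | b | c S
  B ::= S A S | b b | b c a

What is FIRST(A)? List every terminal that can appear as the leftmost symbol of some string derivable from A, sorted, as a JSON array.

FIRST iteration:
[1]
  A via A→b: +{b}
  A via A→c S: +{c}
  B via B→b b: +{b}
  S via S→A: +{b,c}
  S via S→a B: +{a}
  FIRST[S]={a,b,c}  FIRST[A]={b,c}  FIRST[B]={b}
[2]
  B via B→S A S: +{a,c}
  FIRST[S]={a,b,c}  FIRST[A]={b,c}  FIRST[B]={a,b,c}
[3] — fixpoint
  FIRST[S]={a,b,c}  FIRST[A]={b,c}  FIRST[B]={a,b,c}

FIRST(A) = ["b", "c"]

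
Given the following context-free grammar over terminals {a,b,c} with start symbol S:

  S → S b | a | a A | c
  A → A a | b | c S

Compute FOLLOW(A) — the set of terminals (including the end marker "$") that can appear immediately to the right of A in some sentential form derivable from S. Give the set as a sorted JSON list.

FIRST sets, iterate to fixpoint:
[1]
  A via A→b: +{b}
  A via A→c S: +{c}
  S via S→a: +{a}
  S via S→c: +{c}
  FIRST(S)={a,c}  FIRST(A)={b,c}
[2] (no change)
  FIRST(S)={a,c}  FIRST(A)={b,c}

FOLLOW iteration:
seed FOLLOW(S) with $
pass 1:
  A→A a: FOLLOW(A) ⊇ FIRST(a) = {a}; new: +{a}
  A→c S: FOLLOW(S) ⊇ FOLLOW(A) ⊇ {a}; new: +{a}
  S→S b: FOLLOW(S) ⊇ FIRST(b) = {b}; new: +{b}
  S→a A: FOLLOW(A) ⊇ FOLLOW(S) ⊇ {$,a,b}; new: +{$,b}
  FOLLOW(S)={$,a,b}  FOLLOW(A)={$,a,b}
pass 2: (no change)
  FOLLOW(S)={$,a,b}  FOLLOW(A)={$,a,b}

FOLLOW(A) = ["$", "a", "b"]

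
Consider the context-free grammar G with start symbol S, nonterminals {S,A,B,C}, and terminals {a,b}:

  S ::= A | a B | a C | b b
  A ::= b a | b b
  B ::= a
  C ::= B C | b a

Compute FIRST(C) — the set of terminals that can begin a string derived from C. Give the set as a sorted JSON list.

FIRST sets, iterate to fixpoint:
[1]
  A via A→b a: +{b}
  B via B→a: +{a}
  C via C→B C: +{a}
  C via C→b a: +{b}
  S via S→A: +{b}
  S via S→a B: +{a}
  S: {a,b}  A: {b}  B: {a}  C: {a,b}
[2] done
  S: {a,b}  A: {b}  B: {a}  C: {a,b}

FIRST(C) = ["a", "b"]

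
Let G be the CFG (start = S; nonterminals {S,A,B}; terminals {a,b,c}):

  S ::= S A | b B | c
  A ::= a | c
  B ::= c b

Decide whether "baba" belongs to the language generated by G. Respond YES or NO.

CNF form of G:
  S -> S A | T1 B | c
  A -> a | c
  B -> T0 T1
  T0 -> c
  T1 -> b

CYK fill:
  cell(0,0) b: {T1}  orig:{}
  cell(1,1) a: {A}
  cell(2,2) b: {T1}  orig:{}
  cell(3,3) a: {A}
  cell(0,1) ba: ∅
  cell(1,2) ab: ∅
  cell(2,3) ba: ∅
  cell(0,2) bab: ∅
  cell(1,3) aba: ∅
  cell(0,3) baba: ∅

S ∉ T[0,3] ⇒ NO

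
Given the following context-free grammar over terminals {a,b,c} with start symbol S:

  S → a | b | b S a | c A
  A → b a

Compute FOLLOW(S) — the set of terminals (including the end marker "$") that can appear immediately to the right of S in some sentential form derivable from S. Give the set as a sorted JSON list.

Compute FIRST by fixpoint:
pass 1:
  A via A→b a: +{b}
  S via S→a: +{a}
  S via S→b: +{b}
  S via S→c A: +{c}
  FIRST[S]={a,b,c}  FIRST[A]={b}
pass 2: (no change)
  FIRST[S]={a,b,c}  FIRST[A]={b}

Compute FOLLOW by fixpoint:
seed FOLLOW(S) with $
iter 1:
  S→b S a: FOLLOW(S) ⊇ FIRST(a) = {a}; new: +{a}
  S→c A: FOLLOW(A) ⊇ FOLLOW(S) ⊇ {$,a}; new: +{$,a}
  FOLLOW(S)={$,a}  FOLLOW(A)={$,a}
iter 2: (stable)
  FOLLOW(S)={$,a}  FOLLOW(A)={$,a}

FOLLOW(S) = ["$", "a"]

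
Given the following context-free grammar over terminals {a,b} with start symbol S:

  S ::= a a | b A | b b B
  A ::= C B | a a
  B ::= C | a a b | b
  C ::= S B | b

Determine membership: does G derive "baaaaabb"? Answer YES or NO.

CNF form of G:
  S -> T0 T0 | T1 A | T1 X3
  A -> C B | T0 T0
  B -> S B | T0 X2 | b
  C -> S B | b
  T0 -> a
  T1 -> b
  X2 -> T0 T1
  X3 -> T1 B

CYK fill:
  T[0,0] 'b' = {B,C,T1}  orig:{B,C}
  T[1,1] 'a' = {T0}  orig:{}
  T[2,2] 'a' = {T0}  orig:{}
  T[3,3] 'a' = {T0}  orig:{}
  T[4,4] 'a' = {T0}  orig:{}
  T[5,5] 'a' = {T0}  orig:{}
  T[6,6] 'b' = {B,C,T1}  orig:{B,C}
  T[7,7] 'b' = {B,C,T1}  orig:{B,C}
  T[0,1] 'ba' = ∅
  T[1,2] 'aa' = {A,S}
  T[2,3] 'aa' = {A,S}
  T[3,4] 'aa' = {A,S}
  T[4,5] 'aa' = {A,S}
  T[5,6] 'ab' = {X2}  orig:{}
  T[6,7] 'bb' = {A,X3}  orig:{A}
  T[0,2] 'baa' = {S}
  T[1,3] 'aaa' = ∅
  T[2,4] 'aaa' = ∅
  T[3,5] 'aaa' = ∅
  T[4,6] 'aab' = {B,C}
  T[5,7] 'abb' = ∅
  T[0,3] 'baaa' = ∅
  T[1,4] 'aaaa' = ∅
  T[2,5] 'aaaa' = ∅
  T[3,6] 'aaab' = ∅
  T[4,7] 'aabb' = {A}
  T[0,4] 'baaaa' = ∅
  T[1,5] 'aaaaa' = ∅
  T[2,6] 'aaaab' = {B,C}
  T[3,7] 'aaabb' = ∅
  T[0,5] 'baaaaa' = ∅
  T[1,6] 'aaaaab' = ∅
  T[2,7] 'aaaabb' = {A}
  T[0,6] 'baaaaab' = ∅
  T[1,7] 'aaaaabb' = ∅
  T[0,7] 'baaaaabb' = ∅

S ∉ T[0,7] ⇒ NO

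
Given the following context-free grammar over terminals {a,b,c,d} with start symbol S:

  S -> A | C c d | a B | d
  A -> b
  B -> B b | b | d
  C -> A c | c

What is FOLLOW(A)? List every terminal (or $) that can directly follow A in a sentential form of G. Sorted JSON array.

FIRST iteration:
iter 1:
  A via A→b: +{b}
  B via B→b: +{b}
  B via B→d: +{d}
  C via C→A c: +{b}
  C via C→c: +{c}
  S via S→A: +{b}
  S via S→C c d: +{c}
  S via S→a B: +{a}
  S via S→d: +{d}
  FIRST(S)={a,b,c,d}  FIRST(A)={b}  FIRST(B)={b,d}  FIRST(C)={b,c}
iter 2: (stable)
  FIRST(S)={a,b,c,d}  FIRST(A)={b}  FIRST(B)={b,d}  FIRST(C)={b,c}

FOLLOW sets:
initialize: $ ∈ FOLLOW(S)
iter 1:
  B→B b: FOLLOW(B) ⊇ FIRST(b) = {b}; new: +{b}
  C→A c: FOLLOW(A) ⊇ FIRST(c) = {c}; new: +{c}
  S→A: FOLLOW(A) ⊇ FOLLOW(S) ⊇ {$}; new: +{$}
  S→C c d: FOLLOW(C) ⊇ FIRST(c) = {c}; new: +{c}
  S→a B: FOLLOW(B) ⊇ FOLLOW(S) ⊇ {$}; new: +{$}
  FOLLOW(S)={$}  FOLLOW(A)={$,c}  FOLLOW(B)={$,b}  FOLLOW(C)={c}
iter 2: — fixpoint
  FOLLOW(S)={$}  FOLLOW(A)={$,c}  FOLLOW(B)={$,b}  FOLLOW(C)={c}

FOLLOW(A) = ["$", "c"]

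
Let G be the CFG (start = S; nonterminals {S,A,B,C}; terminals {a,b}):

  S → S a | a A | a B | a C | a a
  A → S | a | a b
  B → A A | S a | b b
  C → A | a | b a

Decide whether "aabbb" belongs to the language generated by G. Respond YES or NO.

CNF form of G:
  S -> S T0 | T0 A | T0 B | T0 C | T0 T0
  A -> S T0 | T0 A | T0 B | T0 C | T0 T0 | T0 T1 | a
  B -> A A | S T0 | T1 T1
  C -> S T0 | T0 A | T0 B | T0 C | T0 T0 | T0 T1 | T1 T0 | a
  T0 -> a
  T1 -> b

CYK table (by increasing span):
  T[0,0] 'a' = {A,C,T0}  orig:{A,C}
  T[1,1] 'a' = {A,C,T0}  orig:{A,C}
  T[2,2] 'b' = {T1}  orig:{}
  T[3,3] 'b' = {T1}  orig:{}
  T[4,4] 'b' = {T1}  orig:{}
  T[0,1] 'aa' = {A,B,C,S}
  T[1,2] 'ab' = {A,C}
  T[2,3] 'bb' = {B}
  T[3,4] 'bb' = {B}
  T[0,2] 'aab' = {A,B,C,S}
  T[1,3] 'abb' = {A,C,S}
  T[2,4] 'bbb' = ∅
  T[0,3] 'aabb' = {A,B,C,S}
  T[1,4] 'abbb' = ∅
  T[0,4] 'aabbb' = ∅

S ∉ T[0,4] ⇒ NO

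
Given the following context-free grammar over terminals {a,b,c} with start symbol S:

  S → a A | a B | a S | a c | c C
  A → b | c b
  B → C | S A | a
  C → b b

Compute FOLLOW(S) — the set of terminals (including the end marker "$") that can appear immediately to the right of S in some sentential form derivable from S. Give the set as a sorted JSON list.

FIRST sets, iterate to fixpoint:
round 1:
  A via A→b: +{b}
  A via A→c b: +{c}
  B via B→a: +{a}
  C via C→b b: +{b}
  S via S→a A: +{a}
  S via S→c C: +{c}
  FIRST(S)={a,c}  FIRST(A)={b,c}  FIRST(B)={a}  FIRST(C)={b}
round 2:
  B via B→C: +{b}
  B via B→S A: +{c}
  FIRST(S)={a,c}  FIRST(A)={b,c}  FIRST(B)={a,b,c}  FIRST(C)={b}
round 3: (stable)
  FIRST(S)={a,c}  FIRST(A)={b,c}  FIRST(B)={a,b,c}  FIRST(C)={b}

Compute FOLLOW by fixpoint:
seed FOLLOW(S) with $
round 1:
  B→S A: FOLLOW(S) ⊇ FIRST(A) = {b,c}; new: +{b,c}
  S→a A: FOLLOW(A) ⊇ FOLLOW(S) ⊇ {$,b,c}; new: +{$,b,c}
  S→a B: FOLLOW(B) ⊇ FOLLOW(S) ⊇ {$,b,c}; new: +{$,b,c}
  S→c C: FOLLOW(C) ⊇ FOLLOW(S) ⊇ {$,b,c}; new: +{$,b,c}
  FOLLOW(S)={$,b,c}  FOLLOW(A)={$,b,c}  FOLLOW(B)={$,b,c}  FOLLOW(C)={$,b,c}
round 2: (no change)
  FOLLOW(S)={$,b,c}  FOLLOW(A)={$,b,c}  FOLLOW(B)={$,b,c}  FOLLOW(C)={$,b,c}

FOLLOW(S) = ["$", "b", "c"]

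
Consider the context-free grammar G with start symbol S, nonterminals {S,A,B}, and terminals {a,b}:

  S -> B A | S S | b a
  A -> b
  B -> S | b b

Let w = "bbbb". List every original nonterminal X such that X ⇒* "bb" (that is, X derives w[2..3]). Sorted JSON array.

Convert to CNF:
  S -> B A | S S | T0 T1
  A -> b
  B -> B A | S S | T0 T0 | T0 T1
  T0 -> b
  T1 -> a

CYK table (by increasing span), restricted to cells inside w[2..3]:
  T[2,2] 'b' = {A,T0}  orig:{A}
  T[3,3] 'b' = {A,T0}  orig:{A}
  T[2,3] 'bb' = {B}

Original NTs in T[2,3] deriving "bb": ["B"]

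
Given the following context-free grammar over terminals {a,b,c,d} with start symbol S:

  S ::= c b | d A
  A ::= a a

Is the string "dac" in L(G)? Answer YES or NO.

Convert to CNF:
  S -> T1 T2 | T3 A
  A -> T0 T0
  T0 -> a
  T1 -> c
  T2 -> b
  T3 -> d

CYK table (by increasing span):
  [0..0]={T3}  "d"  orig:{}
  [1..1]={T0}  "a"  orig:{}
  [2..2]={T1}  "c"  orig:{}
  [0..1]=∅  "da"
  [1..2]=∅  "ac"
  [0..2]=∅  "dac"

S ∉ T[0,2] ⇒ NO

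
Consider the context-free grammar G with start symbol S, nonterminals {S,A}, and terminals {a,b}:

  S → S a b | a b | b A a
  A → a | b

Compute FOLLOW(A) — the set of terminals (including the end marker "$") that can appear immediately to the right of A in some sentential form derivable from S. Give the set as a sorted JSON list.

FIRST iteration:
pass 1:
  A via A→a: +{a}
  A via A→b: +{b}
  S via S→a b: +{a}
  S via S→b A a: +{b}
  FIRST[S]={a,b}  FIRST[A]={a,b}
pass 2: (stable)
  FIRST[S]={a,b}  FIRST[A]={a,b}

Compute FOLLOW by fixpoint:
initialize: $ ∈ FOLLOW(S)
[1]
  S→S a b: FOLLOW(S) ⊇ FIRST(a) = {a}; new: +{a}
  S→b A a: FOLLOW(A) ⊇ FIRST(a) = {a}; new: +{a}
  FOLLOW[S]={$,a}  FOLLOW[A]={a}
[2] — fixpoint
  FOLLOW[S]={$,a}  FOLLOW[A]={a}

FOLLOW(A) = ["a"]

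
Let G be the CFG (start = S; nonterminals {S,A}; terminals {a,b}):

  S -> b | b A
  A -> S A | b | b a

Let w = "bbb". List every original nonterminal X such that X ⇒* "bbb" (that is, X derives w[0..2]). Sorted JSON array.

Convert to CNF:
  S -> T0 A | b
  A -> S A | T0 T1 | b
  T0 -> b
  T1 -> a

CYK table (by increasing span) — only the sub-triangle for w[0..2]:
  T[0,0] 'b' = {A,S,T0}  orig:{A,S}
  T[1,1] 'b' = {A,S,T0}  orig:{A,S}
  T[2,2] 'b' = {A,S,T0}  orig:{A,S}
  T[0,1] 'bb' = {A,S}
  T[1,2] 'bb' = {A,S}
  T[0,2] 'bbb' = {A,S}

Original NTs in T[0,2] deriving "bbb": ["A", "S"]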